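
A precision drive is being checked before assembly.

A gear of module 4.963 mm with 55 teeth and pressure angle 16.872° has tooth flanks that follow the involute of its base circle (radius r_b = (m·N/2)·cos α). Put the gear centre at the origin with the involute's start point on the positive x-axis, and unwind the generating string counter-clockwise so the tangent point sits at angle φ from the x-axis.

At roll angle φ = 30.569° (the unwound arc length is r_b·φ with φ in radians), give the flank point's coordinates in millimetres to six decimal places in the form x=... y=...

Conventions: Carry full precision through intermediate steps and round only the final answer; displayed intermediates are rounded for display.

x=147.894593 y=6.425549

class = single-mesh tooth geometry [base-circle involute, m = 4.963, 55T]
pitch radius r_p = m·N/2 = 4.963·55/2 = 136.482500
base radius r_b = r_p·cos α = 136.482500·cos 16.872° = 130.607684
roll angle φ = 30.569° = 0.53352970 rad
x = r_b·(cos φ + φ·sin φ) = 147.894593
y = r_b·(sin φ − φ·cos φ) = 6.425549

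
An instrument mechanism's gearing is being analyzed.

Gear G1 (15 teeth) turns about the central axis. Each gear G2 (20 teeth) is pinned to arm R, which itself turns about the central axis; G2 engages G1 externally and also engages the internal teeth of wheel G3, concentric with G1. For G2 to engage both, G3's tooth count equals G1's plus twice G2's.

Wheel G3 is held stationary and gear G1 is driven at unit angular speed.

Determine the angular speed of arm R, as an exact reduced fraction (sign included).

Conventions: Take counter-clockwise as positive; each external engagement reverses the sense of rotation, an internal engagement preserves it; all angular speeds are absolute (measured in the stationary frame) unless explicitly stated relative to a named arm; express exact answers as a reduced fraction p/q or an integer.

3/14

topology: planetary set — G1 15T / G2 20T / G3 55T, arm = carrier (Willis)
ring teeth: 15 + 2·20 = 55
15(ω_sun−ω_arm) = −55(ω_ring−ω_arm),  ω_ring = 0, ω_sun = 1
15(1−ω_arm) = −55(0−ω_arm)  ⇒  70·ω_arm = 15  ⇒  ω_arm = 3/14
exact speed ratio = 3/14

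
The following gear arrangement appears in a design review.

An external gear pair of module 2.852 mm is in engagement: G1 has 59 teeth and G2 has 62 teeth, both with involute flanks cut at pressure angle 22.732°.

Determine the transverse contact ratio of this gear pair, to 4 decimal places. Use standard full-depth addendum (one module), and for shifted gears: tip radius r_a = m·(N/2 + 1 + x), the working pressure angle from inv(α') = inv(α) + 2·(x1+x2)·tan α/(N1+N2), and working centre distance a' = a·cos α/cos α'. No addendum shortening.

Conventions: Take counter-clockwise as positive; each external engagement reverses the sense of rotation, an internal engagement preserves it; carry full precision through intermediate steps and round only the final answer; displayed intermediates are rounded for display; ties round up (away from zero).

topology: single-mesh involute geometry — m = 2.852, 59T/62T pair
base radii: r_b1 = 77.598674, r_b2 = 81.544369
tip radii: r_a1 = 86.986000, r_a2 = 91.264000
no profile shift: α' = α, a' = a
action lengths: √(r_a1²−r_b1²) = 39.306615, √(r_a2²−r_b2²) = 40.983332
base pitch p_b = π·m·cos α = 8.263845
CR = (39.306615 + 40.983332 − 172.546000·sin 22.73200°)/8.263845 = 1.647479
contact ratio ≈ 1.6475

1.6475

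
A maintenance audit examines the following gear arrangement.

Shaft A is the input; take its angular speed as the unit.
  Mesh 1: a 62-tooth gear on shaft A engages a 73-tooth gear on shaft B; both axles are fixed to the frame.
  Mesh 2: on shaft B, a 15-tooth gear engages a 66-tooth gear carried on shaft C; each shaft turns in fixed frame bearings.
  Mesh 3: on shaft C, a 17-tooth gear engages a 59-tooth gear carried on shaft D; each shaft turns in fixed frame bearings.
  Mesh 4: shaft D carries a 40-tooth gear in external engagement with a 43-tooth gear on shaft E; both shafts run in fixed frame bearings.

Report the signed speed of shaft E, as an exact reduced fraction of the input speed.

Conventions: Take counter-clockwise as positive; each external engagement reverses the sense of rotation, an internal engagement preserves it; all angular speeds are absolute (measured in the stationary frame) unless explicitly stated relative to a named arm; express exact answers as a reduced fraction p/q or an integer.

4-mesh fixed-axis compound train (all bearings frame-fixed)
mesh 1 [62T→73T]: |ω|/ω_in = 1×62/73 = 62/73, sense flips to −
mesh 2 [15T→66T]: |ω|/ω_in = (62/73)×15/66 = 155/803, sense flips to +
mesh 3 [17T→59T]: |ω|/ω_in = (155/803)×17/59 = 2635/47377, sense flips to −
mesh 4 [40T→43T]: |ω|/ω_in = (2635/47377)×40/43 = 105400/2037211, sense flips to +
signed output speed (× input speed) = 105400/2037211

105400/2037211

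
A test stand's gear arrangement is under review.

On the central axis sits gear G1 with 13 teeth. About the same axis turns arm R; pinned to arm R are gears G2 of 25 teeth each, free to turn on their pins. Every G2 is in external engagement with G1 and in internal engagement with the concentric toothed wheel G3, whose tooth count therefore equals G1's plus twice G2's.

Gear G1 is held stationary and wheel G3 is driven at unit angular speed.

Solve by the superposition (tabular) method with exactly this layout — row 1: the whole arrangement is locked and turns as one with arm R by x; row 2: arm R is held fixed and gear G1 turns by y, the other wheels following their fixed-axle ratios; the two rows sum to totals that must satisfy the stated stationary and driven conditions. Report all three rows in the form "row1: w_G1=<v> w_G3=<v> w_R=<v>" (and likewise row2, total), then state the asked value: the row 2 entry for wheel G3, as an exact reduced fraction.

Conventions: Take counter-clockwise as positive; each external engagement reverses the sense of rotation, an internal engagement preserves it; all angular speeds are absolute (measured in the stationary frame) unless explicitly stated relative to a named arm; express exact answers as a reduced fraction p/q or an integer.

row1: w_G1=63/76 w_G3=63/76 w_R=63/76
row2: w_G1=-63/76 w_G3=13/76 w_R=0
total: w_G1=0 w_G3=1 w_R=63/76
asked value: 13/76

class = planetary set [G3 = 13+2·25 = 63; Willis about the carrier]
superposition row 1 [locked train]: every member turns x
row 2 (arm held, sun turns y): ω_ring = −(13/63)·y, ω_arm = 0
boundary: total ω_sun = x + y = 0 and total ω_ring = x − (13/63)·y = 1  ⇒  y = -63/76, x = 63/76
row 2 ring = −(13/63)·(-63/76) = 13/76
totals (row 1 + row 2): sun 63/76 + (-63/76) = 0, ring 63/76 + 13/76 = 1, arm 63/76 + 0 = 63/76
asked cell (row2, ring) = 13/76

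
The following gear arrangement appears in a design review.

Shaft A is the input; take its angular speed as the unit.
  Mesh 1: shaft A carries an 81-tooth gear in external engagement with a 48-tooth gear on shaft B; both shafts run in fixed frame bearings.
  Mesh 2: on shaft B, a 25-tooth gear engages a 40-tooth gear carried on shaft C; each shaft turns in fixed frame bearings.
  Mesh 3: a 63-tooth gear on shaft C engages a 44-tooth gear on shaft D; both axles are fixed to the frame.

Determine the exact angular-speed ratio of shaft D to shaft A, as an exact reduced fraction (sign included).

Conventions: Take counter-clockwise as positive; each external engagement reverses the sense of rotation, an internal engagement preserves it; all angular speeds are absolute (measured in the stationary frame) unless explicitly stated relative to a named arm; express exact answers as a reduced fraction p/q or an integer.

-8505/5632

class = fixed-axis compound train [3 meshes; 3 ratios multiply, 3 sense flips]
mesh 1 [81T→48T]: running ratio 27/16, sense −
mesh 2 [25T→40T]: running ratio 135/128, sense +
mesh 3 [63T→44T]: running ratio 8505/5632, sense −
ω_out/ω_in = -8505/5632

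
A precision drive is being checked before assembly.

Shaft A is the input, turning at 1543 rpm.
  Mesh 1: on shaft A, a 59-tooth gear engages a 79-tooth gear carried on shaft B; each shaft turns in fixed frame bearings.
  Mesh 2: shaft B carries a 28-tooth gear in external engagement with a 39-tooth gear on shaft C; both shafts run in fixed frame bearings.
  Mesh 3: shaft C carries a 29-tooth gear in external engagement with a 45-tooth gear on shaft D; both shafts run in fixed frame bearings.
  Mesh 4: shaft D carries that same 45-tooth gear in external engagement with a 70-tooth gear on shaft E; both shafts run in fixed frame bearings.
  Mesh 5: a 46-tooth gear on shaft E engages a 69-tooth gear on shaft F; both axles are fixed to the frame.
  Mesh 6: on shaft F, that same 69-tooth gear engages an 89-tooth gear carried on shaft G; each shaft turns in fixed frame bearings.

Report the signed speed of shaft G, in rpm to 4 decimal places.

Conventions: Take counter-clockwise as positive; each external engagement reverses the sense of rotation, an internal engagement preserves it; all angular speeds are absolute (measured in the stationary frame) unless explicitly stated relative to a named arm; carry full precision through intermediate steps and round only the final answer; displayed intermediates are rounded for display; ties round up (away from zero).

6-mesh fixed-axis compound train (all bearings frame-fixed)
mesh 1 [59T→79T]: ω = 1543.0000×59/79 = 1152.3671 rpm, sense flips to −
mesh 2 [28T→39T]: ω = 1152.3671×28/39 = 827.3405 rpm, sense flips to +
mesh 3 [29T→45T]: ω = 827.3405×29/45 = 533.1750 rpm, sense flips to −
mesh 4 [45T→70T]: ω = 533.1750×45/70 = 342.7553 rpm, sense flips to +
mesh 5 [46T→69T]: ω = 342.7553×46/69 = 228.5036 rpm, sense flips to −
mesh 6 [69T→89T]: ω = 228.5036×69/89 = 177.1544 rpm, sense flips to +
signed output speed = +177.1544 rpm

+177.1544 rpm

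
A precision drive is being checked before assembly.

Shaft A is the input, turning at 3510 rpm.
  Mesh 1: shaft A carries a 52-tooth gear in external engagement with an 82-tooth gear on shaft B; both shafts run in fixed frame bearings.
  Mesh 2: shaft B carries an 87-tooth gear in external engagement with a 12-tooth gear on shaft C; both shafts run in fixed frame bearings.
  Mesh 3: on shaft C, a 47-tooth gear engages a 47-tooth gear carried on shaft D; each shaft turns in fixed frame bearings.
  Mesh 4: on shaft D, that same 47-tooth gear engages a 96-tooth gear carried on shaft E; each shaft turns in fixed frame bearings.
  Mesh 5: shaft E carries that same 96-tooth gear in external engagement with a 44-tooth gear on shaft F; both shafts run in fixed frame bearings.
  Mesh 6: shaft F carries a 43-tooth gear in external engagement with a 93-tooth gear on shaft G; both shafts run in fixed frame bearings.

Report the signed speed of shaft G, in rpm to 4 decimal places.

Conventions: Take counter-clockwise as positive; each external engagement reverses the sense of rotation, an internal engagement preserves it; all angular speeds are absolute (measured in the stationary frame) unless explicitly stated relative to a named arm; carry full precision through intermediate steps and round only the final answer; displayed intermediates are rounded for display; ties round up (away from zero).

topology: fixed-axis compound train — 6 meshes, A→G
mesh 1 [52T→82T]: ω = 3510.0000×52/82 = 2225.8537 rpm, sense flips to −
mesh 2 [87T→12T]: ω = 2225.8537×87/12 = 16137.4390 rpm, sense flips to +
mesh 3 [47T→47T]: ω = 16137.4390×47/47 = 16137.4390 rpm, sense flips to −
mesh 4 [47T→96T]: ω = 16137.4390×47/96 = 7900.6212 rpm, sense flips to +
mesh 5 [96T→44T]: ω = 7900.6212×96/44 = 17237.7190 rpm, sense flips to −
mesh 6 [43T→93T]: ω = 17237.7190×43/93 = 7970.1281 rpm, sense flips to +
signed output speed = +7970.1281 rpm

+7970.1281 rpm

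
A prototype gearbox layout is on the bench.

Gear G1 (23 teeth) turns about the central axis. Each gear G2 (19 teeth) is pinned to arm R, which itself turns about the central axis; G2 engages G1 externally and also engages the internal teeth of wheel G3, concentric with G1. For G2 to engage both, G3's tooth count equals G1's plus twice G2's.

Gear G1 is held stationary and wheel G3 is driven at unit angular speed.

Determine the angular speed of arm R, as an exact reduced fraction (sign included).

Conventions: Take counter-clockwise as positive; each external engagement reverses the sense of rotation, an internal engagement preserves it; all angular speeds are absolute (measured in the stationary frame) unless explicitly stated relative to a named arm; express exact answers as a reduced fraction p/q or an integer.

planetary set (23T centre, 19T on arm, 61T internal) — Willis relation
ring teeth: 23 + 2·19 = 61
23(ω_sun−ω_arm) = −61(ω_ring−ω_arm),  ω_sun = 0, ω_ring = 1
23(0−ω_arm) = −61(1−ω_arm)  ⇒  84·ω_arm = 61  ⇒  ω_arm = 61/84
exact speed ratio = 61/84

61/84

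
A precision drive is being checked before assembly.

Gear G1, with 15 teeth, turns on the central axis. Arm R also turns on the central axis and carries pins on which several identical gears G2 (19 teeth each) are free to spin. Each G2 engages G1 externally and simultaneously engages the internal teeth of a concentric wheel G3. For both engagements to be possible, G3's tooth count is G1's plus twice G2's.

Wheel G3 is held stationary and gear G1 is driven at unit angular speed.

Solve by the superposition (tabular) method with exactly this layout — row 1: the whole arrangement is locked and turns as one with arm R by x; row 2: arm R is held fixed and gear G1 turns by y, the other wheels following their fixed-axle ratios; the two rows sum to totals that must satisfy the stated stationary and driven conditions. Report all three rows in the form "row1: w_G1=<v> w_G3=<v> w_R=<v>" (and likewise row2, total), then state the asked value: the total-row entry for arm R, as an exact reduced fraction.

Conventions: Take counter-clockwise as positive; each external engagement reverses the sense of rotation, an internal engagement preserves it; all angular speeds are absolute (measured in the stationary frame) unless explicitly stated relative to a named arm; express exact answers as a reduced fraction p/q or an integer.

row1: w_G1=15/68 w_G3=15/68 w_R=15/68
row2: w_G1=53/68 w_G3=-15/68 w_R=0
total: w_G1=1 w_G3=0 w_R=15/68
asked value: 15/68

planetary set (15T centre, 19T on arm, 53T internal) — Willis relation
row 1: whole set turns with the arm by x
row 2: sun turns y, ring = −(15/53)·y, arm 0
boundary: total ω_ring = x − (15/53)·y = 0 and total ω_sun = x + y = 1  ⇒  y = 53/68, x = 15/68
row 2 ring = −(15/53)·53/68 = -15/68
totals (row 1 + row 2): sun 15/68 + 53/68 = 1, ring 15/68 + (-15/68) = 0, arm 15/68 + 0 = 15/68
asked cell (total, arm) = 15/68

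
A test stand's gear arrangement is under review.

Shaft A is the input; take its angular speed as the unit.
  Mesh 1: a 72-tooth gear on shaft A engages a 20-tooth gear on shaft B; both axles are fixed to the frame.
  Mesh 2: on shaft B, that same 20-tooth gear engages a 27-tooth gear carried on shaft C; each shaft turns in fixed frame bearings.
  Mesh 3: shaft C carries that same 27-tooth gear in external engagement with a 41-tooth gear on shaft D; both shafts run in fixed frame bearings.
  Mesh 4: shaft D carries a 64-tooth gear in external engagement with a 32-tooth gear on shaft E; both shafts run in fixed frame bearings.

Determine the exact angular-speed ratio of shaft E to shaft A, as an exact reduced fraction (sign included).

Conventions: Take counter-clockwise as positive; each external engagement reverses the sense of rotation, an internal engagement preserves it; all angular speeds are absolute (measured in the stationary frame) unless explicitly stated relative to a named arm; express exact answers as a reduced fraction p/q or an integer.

class = fixed-axis compound train [4 meshes; 4 ratios multiply, 4 sense flips]
mesh 1 [72T→20T]: running ratio 18/5, sense −
mesh 2 [20T→27T]: running ratio 8/3, sense +
mesh 3 [27T→41T]: running ratio 72/41, sense −
mesh 4 [64T→32T]: running ratio 144/41, sense +
ω_out/ω_in = 144/41

144/41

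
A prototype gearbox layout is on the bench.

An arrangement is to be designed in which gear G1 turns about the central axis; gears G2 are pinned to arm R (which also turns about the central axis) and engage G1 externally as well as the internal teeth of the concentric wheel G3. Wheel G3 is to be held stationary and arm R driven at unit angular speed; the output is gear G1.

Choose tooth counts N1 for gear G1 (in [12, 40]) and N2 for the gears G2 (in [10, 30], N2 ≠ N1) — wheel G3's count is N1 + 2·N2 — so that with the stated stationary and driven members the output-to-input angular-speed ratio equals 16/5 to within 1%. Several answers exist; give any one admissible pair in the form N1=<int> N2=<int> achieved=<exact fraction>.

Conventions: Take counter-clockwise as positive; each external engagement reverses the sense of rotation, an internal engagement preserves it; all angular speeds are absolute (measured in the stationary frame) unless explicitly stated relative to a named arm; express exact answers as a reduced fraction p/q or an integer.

N1=20 N2=12 achieved=16/5

design class (target 16/5): planetary set
Willis with ω_ring = 0: ω_sun/ω_arm = (N1+N3)/N1; set equal to 16/5  ⇒  N3/N1 = 16/5 − 1 = 11/5
N3 = N1 + 2·N2  ⇒  N2/N1 = (N3/N1 − 1)/2 = (11/5 − 1)/2 = 3/5
smallest multiple with N1 ≥ 12 and N2 ≥ 10: k = 4  ⇒  N1 = 4·5 = 20, N2 = 4·3 = 12 (N1 ≤ 40, N2 ≤ 30, N2 ≠ N1 ✓), N3 = 20 + 2·12 = 44
check: (N1+N3)/N1 with N1 = 20, N3 = 44 gives 16/5; |achieved − target| = 0 ≤ 4/125 ✓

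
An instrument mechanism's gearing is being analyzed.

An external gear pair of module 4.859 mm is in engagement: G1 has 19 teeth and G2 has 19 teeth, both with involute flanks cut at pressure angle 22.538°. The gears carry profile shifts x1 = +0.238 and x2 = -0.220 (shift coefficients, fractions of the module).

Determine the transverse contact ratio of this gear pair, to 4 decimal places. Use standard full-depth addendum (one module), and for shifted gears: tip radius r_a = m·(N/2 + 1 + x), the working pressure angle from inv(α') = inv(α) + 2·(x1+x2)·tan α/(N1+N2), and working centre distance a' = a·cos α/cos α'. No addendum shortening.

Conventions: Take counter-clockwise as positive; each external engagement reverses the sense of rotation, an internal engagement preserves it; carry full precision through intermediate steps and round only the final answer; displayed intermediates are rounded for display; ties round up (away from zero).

1.4532

topology: single-mesh involute geometry — m = 4.859, 19T/19T pair
base radii: r_b1 = 42.635016, r_b2 = 42.635016
tip radii: r_a1 = 52.175942, r_a2 = 49.950520
inv(α') = inv(22.538°) + 2·(+0.238-0.220)·tan α/(19+19) = 0.02202163  ⇒  α' = 22.66796°
a' = a·cos α / cos α' = 92.3210·cos 22.538°/cos 22.66796° = 92.408223
action lengths: √(r_a1²−r_b1²) = 30.076309, √(r_a2²−r_b2²) = 26.025177
base pitch p_b = π·m·cos α = 14.099142
CR = (30.076309 + 26.025177 − 92.408223·sin 22.66796°)/14.099142 = 1.453157
contact ratio ≈ 1.4532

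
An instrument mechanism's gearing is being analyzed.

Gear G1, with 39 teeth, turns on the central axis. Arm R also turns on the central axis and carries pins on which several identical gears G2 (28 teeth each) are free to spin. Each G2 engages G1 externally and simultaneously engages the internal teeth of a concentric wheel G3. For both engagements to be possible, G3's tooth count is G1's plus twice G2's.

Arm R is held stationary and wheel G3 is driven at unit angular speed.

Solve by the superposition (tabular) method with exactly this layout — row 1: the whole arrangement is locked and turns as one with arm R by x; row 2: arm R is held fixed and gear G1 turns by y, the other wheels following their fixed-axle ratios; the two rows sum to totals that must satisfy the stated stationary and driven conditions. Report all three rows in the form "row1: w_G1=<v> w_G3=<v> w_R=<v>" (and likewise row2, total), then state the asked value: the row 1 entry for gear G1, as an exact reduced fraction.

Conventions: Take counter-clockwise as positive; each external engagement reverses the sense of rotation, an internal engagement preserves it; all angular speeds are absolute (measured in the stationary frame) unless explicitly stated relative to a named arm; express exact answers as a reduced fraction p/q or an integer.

topology: planetary set — G1 39T / G2 28T / G3 95T, arm = carrier (Willis)
superposition row 1 [locked train]: every member turns x
row 2 — arm fixed, fixed-axis ratios: sun y, ring −(39/95)·y, arm 0
boundary: total ω_arm = x = 0 and total ω_ring = x − (39/95)·y = 1  ⇒  y = -95/39, x = 0
row 2 ring = −(39/95)·(-95/39) = 1
totals (row 1 + row 2): sun 0 + (-95/39) = -95/39, ring 0 + 1 = 1, arm 0 + 0 = 0
asked cell (row1, sun) = 0

row1: w_G1=0 w_G3=0 w_R=0
row2: w_G1=-95/39 w_G3=1 w_R=0
total: w_G1=-95/39 w_G3=1 w_R=0
asked value: 0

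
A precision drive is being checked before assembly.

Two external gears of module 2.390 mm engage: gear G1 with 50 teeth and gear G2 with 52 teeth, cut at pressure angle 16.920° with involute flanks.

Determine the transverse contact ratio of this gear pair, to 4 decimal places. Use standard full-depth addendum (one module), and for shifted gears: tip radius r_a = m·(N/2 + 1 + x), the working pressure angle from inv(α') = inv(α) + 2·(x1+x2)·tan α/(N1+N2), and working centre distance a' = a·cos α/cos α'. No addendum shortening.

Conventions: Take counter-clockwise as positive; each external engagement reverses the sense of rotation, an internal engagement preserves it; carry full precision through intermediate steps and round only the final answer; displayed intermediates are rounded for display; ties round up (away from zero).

1.9472

class = single-mesh tooth geometry [involute pair 50T × 52T, m = 2.390]
base radii: r_b1 = 57.163545, r_b2 = 59.450087
tip radii: r_a1 = 62.140000, r_a2 = 64.530000
no profile shift: α' = α, a' = a
action lengths: √(r_a1²−r_b1²) = 24.366139, √(r_a2²−r_b2²) = 25.095977
base pitch p_b = π·m·cos α = 7.183383
CR = (24.366139 + 25.095977 − 121.890000·sin 16.92000°)/7.183383 = 1.947233
contact ratio ≈ 1.9472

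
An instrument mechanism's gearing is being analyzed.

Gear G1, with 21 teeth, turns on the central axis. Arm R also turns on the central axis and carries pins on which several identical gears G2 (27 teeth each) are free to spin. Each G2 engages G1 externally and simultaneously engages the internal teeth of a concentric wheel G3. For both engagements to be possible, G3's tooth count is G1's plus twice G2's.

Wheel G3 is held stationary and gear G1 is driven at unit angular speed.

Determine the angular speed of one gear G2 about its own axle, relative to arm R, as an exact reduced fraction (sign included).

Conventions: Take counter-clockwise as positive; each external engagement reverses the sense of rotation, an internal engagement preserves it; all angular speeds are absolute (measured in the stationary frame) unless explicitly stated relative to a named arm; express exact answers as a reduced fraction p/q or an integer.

topology: planetary set — G1 21T / G2 27T / G3 75T, arm = carrier (Willis)
ring teeth: 21 + 2·27 = 75
21(ω_sun−ω_arm) = −75(ω_ring−ω_arm),  ω_ring = 0, ω_sun = 1
21(1−ω_arm) = −75(0−ω_arm)  ⇒  96·ω_arm = 21  ⇒  ω_arm = 7/32
sun–planet mesh: 21·(1−7/32) = −27·(ω_p−ω_arm)  ⇒  ω_p−ω_arm = -175/288
exact speed ratio = -175/288

-175/288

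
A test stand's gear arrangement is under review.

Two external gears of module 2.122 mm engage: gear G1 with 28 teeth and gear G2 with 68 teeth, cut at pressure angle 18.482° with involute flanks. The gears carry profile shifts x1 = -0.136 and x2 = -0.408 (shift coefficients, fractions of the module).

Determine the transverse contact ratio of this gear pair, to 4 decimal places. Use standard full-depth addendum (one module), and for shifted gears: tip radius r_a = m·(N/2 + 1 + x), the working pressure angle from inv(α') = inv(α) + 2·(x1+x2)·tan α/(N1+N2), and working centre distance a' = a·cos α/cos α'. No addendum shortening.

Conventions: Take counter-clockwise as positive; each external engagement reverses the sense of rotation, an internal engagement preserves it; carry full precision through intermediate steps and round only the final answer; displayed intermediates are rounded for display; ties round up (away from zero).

1.9856

single-mesh involute tooth geometry (28T engaging 68T at module 2.122)
base radii: r_b1 = 28.175759, r_b2 = 68.426844
tip radii: r_a1 = 31.541408, r_a2 = 73.404224
inv(α') = inv(18.482°) + 2·(-0.136-0.408)·tan α/(28+68) = 0.00788615  ⇒  α' = 16.26936°
a' = a·cos α / cos α' = 101.8560·cos 18.482°/cos 16.26936° = 100.632400
action lengths: √(r_a1²−r_b1²) = 14.176989, √(r_a2²−r_b2²) = 26.569666
base pitch p_b = π·m·cos α = 6.322626
CR = (14.176989 + 26.569666 − 100.632400·sin 16.26936°)/6.322626 = 1.985592
contact ratio ≈ 1.9856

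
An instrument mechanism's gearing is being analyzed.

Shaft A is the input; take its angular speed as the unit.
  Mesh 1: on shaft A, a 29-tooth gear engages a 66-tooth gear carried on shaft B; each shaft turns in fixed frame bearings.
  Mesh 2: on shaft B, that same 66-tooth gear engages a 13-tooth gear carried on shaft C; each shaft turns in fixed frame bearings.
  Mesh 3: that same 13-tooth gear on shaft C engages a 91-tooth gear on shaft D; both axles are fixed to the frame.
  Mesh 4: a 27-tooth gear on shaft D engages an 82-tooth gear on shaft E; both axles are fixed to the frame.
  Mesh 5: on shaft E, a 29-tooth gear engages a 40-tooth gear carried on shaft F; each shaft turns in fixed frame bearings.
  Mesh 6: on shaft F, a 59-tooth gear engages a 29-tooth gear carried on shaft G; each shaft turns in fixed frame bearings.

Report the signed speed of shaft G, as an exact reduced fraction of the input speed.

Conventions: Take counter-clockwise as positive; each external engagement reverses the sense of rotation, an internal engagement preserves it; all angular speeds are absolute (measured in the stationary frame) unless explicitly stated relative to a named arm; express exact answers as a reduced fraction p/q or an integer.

46197/298480

6-mesh fixed-axis compound train (all bearings frame-fixed)
mesh 1 [29T→66T]: |ω|/ω_in = 1×29/66 = 29/66, sense flips to −
mesh 2 [66T→13T]: |ω|/ω_in = (29/66)×66/13 = 29/13, sense flips to +
mesh 3 [13T→91T]: |ω|/ω_in = (29/13)×13/91 = 29/91, sense flips to −
mesh 4 [27T→82T]: |ω|/ω_in = (29/91)×27/82 = 783/7462, sense flips to +
mesh 5 [29T→40T]: |ω|/ω_in = (783/7462)×29/40 = 22707/298480, sense flips to −
mesh 6 [59T→29T]: |ω|/ω_in = (22707/298480)×59/29 = 46197/298480, sense flips to +
signed output speed (× input speed) = 46197/298480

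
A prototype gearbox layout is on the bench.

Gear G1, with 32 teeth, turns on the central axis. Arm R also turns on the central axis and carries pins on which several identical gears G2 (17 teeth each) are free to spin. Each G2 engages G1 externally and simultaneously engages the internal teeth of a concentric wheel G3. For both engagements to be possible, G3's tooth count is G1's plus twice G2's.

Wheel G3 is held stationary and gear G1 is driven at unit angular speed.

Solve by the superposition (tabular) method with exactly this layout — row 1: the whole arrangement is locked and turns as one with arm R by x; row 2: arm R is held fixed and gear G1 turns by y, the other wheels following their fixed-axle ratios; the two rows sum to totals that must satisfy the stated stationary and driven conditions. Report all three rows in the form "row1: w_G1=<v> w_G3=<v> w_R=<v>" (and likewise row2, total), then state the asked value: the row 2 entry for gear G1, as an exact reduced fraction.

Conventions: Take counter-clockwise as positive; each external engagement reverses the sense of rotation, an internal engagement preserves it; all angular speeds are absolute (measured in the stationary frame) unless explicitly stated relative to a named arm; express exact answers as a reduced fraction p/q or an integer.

row1: w_G1=16/49 w_G3=16/49 w_R=16/49
row2: w_G1=33/49 w_G3=-16/49 w_R=0
total: w_G1=1 w_G3=0 w_R=16/49
asked value: 33/49

class = planetary set [G3 = 32+2·17 = 66; Willis about the carrier]
row 1: whole set turns with the arm by x
row 2 (arm held, sun turns y): ω_ring = −(32/66)·y, ω_arm = 0
boundary: total ω_ring = x − (32/66)·y = 0 and total ω_sun = x + y = 1  ⇒  y = 33/49, x = 16/49
row 2 ring = −(32/66)·33/49 = -16/49
totals (row 1 + row 2): sun 16/49 + 33/49 = 1, ring 16/49 + (-16/49) = 0, arm 16/49 + 0 = 16/49
asked cell (row2, sun) = 33/49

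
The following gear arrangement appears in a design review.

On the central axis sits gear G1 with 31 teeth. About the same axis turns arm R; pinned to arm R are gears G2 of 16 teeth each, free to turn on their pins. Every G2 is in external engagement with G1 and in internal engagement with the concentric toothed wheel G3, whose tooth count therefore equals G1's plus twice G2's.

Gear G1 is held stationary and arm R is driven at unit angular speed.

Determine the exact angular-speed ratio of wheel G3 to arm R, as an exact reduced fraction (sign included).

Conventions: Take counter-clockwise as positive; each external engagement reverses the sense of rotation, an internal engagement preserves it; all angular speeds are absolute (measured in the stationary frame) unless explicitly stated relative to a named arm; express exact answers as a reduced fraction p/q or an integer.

topology: planetary set — G1 31T / G2 16T / G3 63T, arm = carrier (Willis)
ring teeth: 31 + 2·16 = 63
31(ω_sun−ω_arm) = −63(ω_ring−ω_arm),  ω_sun = 0, ω_arm = 1
ω_ring = 1 − (31/63)(0−1) = 94/63
ω_out/ω_in = 94/63

94/63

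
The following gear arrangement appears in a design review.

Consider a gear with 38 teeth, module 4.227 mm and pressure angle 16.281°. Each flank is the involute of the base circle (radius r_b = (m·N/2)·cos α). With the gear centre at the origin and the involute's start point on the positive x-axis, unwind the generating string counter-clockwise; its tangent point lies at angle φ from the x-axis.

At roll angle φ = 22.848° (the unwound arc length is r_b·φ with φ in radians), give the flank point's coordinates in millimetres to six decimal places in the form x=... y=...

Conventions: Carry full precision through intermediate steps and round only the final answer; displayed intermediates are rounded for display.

recognized (one wheel, involute flank): single-mesh tooth geometry, m = 4.227, N = 38
pitch radius r_p = m·N/2 = 4.227·38/2 = 80.313000
base radius r_b = r_p·cos α = 80.313000·cos 16.281° = 77.092313
roll angle φ = 22.848° = 0.39877283 rad
x = r_b·(cos φ + φ·sin φ) = 82.980376
y = r_b·(sin φ − φ·cos φ) = 1.603779

x=82.980376 y=1.603779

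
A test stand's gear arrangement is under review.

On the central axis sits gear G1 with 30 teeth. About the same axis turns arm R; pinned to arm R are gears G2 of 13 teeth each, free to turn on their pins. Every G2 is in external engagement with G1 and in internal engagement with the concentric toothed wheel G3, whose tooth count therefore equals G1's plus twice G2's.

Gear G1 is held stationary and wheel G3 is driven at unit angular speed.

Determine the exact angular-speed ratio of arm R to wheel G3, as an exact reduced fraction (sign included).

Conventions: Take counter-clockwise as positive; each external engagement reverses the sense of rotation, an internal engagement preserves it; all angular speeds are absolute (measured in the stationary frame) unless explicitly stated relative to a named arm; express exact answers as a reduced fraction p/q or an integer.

planetary set (30T centre, 13T on arm, 56T internal) — Willis relation
ring teeth: 30 + 2·13 = 56
30(ω_sun−ω_arm) = −56(ω_ring−ω_arm),  ω_sun = 0, ω_ring = 1
30(0−ω_arm) = −56(1−ω_arm)  ⇒  86·ω_arm = 56  ⇒  ω_arm = 28/43
ω_out/ω_in = 28/43

28/43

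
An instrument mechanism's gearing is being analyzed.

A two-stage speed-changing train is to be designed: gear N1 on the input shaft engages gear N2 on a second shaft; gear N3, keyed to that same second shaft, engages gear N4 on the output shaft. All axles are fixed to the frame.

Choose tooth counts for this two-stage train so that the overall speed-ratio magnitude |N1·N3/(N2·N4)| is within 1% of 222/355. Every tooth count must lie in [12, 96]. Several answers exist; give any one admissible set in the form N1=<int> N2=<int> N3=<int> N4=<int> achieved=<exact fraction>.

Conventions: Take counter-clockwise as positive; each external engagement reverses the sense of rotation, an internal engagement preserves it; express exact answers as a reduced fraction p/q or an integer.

topology: fixed-axis compound train — 2 stages, target 222/355
target = 222/355 in lowest terms: an exact hit needs N1·N3 = k·222 and N2·N4 = k·355 for one integer k, every count in [12, 96]; additionally prefer no 1:1 stage (N1 ≠ N2, N3 ≠ N4)
k = 1…2: no 1:1-free in-range split of k·222 and k·355 into factor pairs; take k = 3
k = 3: N1·N3 = 666 = 18·37, N2·N4 = 1065 = 15·71
achieved = 18·37/(15·71) = 222/355; |achieved − target| = 0 ≤ 111/17750 ✓

N1=18 N2=15 N3=37 N4=71 achieved=222/355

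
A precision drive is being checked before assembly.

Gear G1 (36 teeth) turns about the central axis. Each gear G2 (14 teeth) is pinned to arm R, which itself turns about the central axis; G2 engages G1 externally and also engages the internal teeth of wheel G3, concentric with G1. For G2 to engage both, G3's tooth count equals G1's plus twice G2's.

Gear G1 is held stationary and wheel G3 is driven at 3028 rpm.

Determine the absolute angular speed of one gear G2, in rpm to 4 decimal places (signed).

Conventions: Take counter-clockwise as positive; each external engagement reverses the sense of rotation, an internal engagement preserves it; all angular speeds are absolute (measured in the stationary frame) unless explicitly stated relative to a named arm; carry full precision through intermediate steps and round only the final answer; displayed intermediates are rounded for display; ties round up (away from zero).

topology: planetary set — G1 36T / G2 14T / G3 64T, arm = carrier (Willis)
normalise by the input: solve with ω_ring = 1, then scale by 3028 rpm
ring teeth: 36 + 2·14 = 64
36(ω_sun−ω_arm) = −64(ω_ring−ω_arm),  ω_sun = 0, ω_ring = 1
36(0−ω_arm) = −64(1−ω_arm)  ⇒  100·ω_arm = 64  ⇒  ω_arm = 16/25
sun–planet mesh: 36·(0−16/25) = −14·(ω_p−ω_arm)  ⇒  ω_p−ω_arm = 288/175
ω_p = 16/25 + 288/175 = 16/7
scale: ω_p = 16/7 × 3028 rpm = +6921.1429 rpm

+6921.1429 rpm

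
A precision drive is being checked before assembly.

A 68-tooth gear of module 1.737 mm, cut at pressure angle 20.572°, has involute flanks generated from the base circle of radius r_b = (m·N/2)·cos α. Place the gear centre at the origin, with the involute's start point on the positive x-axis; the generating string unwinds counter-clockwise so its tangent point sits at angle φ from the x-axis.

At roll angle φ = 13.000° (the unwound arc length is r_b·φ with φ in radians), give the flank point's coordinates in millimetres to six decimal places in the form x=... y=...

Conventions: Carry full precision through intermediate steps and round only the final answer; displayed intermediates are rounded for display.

single-mesh involute tooth geometry (68T wheel at module 1.737)
pitch radius r_p = m·N/2 = 1.737·68/2 = 59.058000
base radius r_b = r_p·cos α = 59.058000·cos 20.572° = 55.291952
roll angle φ = 13.000° = 0.22689280 rad
x = r_b·(cos φ + φ·sin φ) = 56.696912
y = r_b·(sin φ − φ·cos φ) = 0.214173

x=56.696912 y=0.214173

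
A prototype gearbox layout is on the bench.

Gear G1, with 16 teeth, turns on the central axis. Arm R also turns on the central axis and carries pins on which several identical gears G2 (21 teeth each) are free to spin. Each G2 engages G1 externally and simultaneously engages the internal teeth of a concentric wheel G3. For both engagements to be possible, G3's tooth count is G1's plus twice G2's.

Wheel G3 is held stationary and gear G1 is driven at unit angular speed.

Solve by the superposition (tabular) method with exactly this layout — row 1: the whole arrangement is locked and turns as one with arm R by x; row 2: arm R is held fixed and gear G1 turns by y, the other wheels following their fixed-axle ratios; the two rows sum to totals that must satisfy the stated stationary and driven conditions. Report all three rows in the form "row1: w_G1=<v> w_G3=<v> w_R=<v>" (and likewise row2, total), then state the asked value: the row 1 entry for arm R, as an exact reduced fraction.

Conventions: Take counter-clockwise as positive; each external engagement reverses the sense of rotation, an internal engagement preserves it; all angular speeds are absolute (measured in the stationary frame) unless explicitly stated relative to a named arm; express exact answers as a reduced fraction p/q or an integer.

row1: w_G1=8/37 w_G3=8/37 w_R=8/37
row2: w_G1=29/37 w_G3=-8/37 w_R=0
total: w_G1=1 w_G3=0 w_R=8/37
asked value: 8/37

planetary set (16T centre, 21T on arm, 58T internal) — Willis relation
superposition row 1 [locked train]: every member turns x
row 2 (arm held, sun turns y): ω_ring = −(16/58)·y, ω_arm = 0
boundary: total ω_ring = x − (16/58)·y = 0 and total ω_sun = x + y = 1  ⇒  y = 29/37, x = 8/37
row 2 ring = −(16/58)·29/37 = -8/37
totals (row 1 + row 2): sun 8/37 + 29/37 = 1, ring 8/37 + (-8/37) = 0, arm 8/37 + 0 = 8/37
asked cell (row1, arm) = 8/37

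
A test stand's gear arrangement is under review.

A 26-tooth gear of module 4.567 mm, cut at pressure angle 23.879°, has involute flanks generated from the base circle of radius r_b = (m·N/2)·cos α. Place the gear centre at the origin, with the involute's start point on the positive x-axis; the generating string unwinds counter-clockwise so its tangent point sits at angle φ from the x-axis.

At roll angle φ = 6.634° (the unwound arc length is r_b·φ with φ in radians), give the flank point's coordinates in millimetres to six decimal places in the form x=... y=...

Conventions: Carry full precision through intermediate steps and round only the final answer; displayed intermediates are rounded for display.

topology: single-mesh involute geometry — m = 4.567, N = 26
pitch radius r_p = m·N/2 = 4.567·26/2 = 59.371000
base radius r_b = r_p·cos α = 59.371000·cos 23.879° = 54.288984
roll angle φ = 6.634° = 0.11578514 rad
x = r_b·(cos φ + φ·sin φ) = 54.651670
y = r_b·(sin φ − φ·cos φ) = 0.028052

x=54.651670 y=0.028052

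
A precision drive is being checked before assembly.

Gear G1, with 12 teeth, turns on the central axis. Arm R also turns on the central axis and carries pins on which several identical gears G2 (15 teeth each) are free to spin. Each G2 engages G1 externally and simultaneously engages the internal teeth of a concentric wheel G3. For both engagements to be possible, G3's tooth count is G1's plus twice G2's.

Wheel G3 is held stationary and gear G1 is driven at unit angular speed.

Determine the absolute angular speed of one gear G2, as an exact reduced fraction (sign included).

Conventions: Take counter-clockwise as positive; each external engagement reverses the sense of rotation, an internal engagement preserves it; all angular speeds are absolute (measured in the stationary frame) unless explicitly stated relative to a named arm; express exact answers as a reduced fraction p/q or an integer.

-2/5

recognized (axles ride arm R): planetary set, 12/15/42 teeth
ring teeth: 12 + 2·15 = 42
12(ω_sun−ω_arm) = −42(ω_ring−ω_arm),  ω_ring = 0, ω_sun = 1
12(1−ω_arm) = −42(0−ω_arm)  ⇒  54·ω_arm = 12  ⇒  ω_arm = 2/9
sun–planet mesh: 12·(1−2/9) = −15·(ω_p−ω_arm)  ⇒  ω_p−ω_arm = -28/45
ω_p = 2/9 − 28/45 = -2/5
exact speed ratio = -2/5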